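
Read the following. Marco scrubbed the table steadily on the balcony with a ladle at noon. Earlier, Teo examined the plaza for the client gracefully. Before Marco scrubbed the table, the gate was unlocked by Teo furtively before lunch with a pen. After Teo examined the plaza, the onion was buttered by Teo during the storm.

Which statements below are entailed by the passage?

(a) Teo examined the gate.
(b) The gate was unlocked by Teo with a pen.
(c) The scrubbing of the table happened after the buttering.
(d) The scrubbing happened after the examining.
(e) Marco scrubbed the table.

(b), (d), (e)

(a) Not entailed — Teo examined the plaza, not the gate; the gate belongs to the unlocking event.
(b) Entailed — this follows by dropping conjuncts from the unlocking event's description.
(c) Not entailed — the narrative doesn't order the buttering relative to the scrubbing.
(d) Entailed — the narrative places the examining before the scrubbing.
(e) Entailed — this follows by dropping conjuncts from the scrubbing event's description.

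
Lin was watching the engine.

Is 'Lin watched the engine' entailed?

yes

'watch' is atelic; if Lin was watching the engine, then Lin watched the engine (for some time).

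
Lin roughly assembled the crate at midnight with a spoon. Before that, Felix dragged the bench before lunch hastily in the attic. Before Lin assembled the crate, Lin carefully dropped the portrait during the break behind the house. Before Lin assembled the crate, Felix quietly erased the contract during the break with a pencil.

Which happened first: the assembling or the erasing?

the erasing

The connectives place the erasing before the assembling.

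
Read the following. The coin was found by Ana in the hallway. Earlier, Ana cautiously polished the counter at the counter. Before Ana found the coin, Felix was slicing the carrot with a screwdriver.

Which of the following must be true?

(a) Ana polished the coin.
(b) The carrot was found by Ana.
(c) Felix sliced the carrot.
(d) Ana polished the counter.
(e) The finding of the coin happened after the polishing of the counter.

(a) Not entailed — Ana polished the counter, not the coin; the coin belongs to the finding event.
(b) Not entailed — Ana found the coin, not the carrot; the carrot belongs to the slicing event.
(c) Not entailed — 'was slicing' is progressive on an accomplishment; it does not entail the completed 'sliced'.
(d) Entailed — the original entails any weakening of itself; this just drops 'cautiously', 'at the counter'.
(e) Entailed — the narrative places the polishing before the finding.

(d), (e)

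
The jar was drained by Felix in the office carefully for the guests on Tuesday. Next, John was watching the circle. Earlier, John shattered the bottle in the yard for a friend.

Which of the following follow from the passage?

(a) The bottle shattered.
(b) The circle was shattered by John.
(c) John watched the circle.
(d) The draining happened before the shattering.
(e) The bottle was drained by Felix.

(a), (c)

(a) Entailed — 'John shattered the bottle' is causative; it entails the inchoative 'the bottle shattered'.
(b) Not entailed — John shattered the bottle, not the circle; the circle belongs to the watching event.
(c) Entailed — 'watch' is an activity; 'was watching' entails that some watching happened, so 'watched' holds.
(d) Not entailed — the narrative doesn't order the draining relative to the shattering.
(e) Not entailed — Felix drained the jar, not the bottle; the bottle belongs to the shattering event.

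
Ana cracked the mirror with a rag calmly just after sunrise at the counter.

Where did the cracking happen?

at the counter

'at the counter' marks the location of the cracking event.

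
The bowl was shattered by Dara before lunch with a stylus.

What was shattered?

the bowl

'the bowl' marks the patient of the shattering event.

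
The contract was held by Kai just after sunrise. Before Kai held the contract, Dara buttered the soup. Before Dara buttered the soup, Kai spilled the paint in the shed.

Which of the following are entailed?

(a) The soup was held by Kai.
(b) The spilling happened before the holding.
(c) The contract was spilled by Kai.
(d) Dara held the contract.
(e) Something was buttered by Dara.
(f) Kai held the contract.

(b), (e), (f)

(a) Not entailed — Kai held the contract, not the soup; the soup belongs to the buttering event.
(b) Entailed — the narrative places the spilling before the holding.
(c) Not entailed — Kai spilled the paint, not the contract; the contract belongs to the holding event.
(d) Not entailed — the passage has Kai holding the contract, not Dara.
(e) Entailed — the original entails any weakening of itself; this just generalizes the patient.
(f) Entailed — this follows by dropping conjuncts from the holding event's description.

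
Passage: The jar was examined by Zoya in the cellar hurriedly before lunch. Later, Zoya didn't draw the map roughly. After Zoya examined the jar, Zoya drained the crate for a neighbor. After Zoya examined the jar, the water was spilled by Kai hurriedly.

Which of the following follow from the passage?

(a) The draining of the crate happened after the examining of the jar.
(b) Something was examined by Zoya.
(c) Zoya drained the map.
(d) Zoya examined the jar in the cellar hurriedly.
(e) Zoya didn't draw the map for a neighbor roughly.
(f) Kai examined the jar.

(a), (b), (d), (e)

(a) Entailed — the narrative places the examining before the draining.
(b) Entailed — every conjunct here is already in the original examining event.
(c) Not entailed — Zoya drained the crate, not the map; the map belongs to the drawing event.
(d) Entailed — every conjunct here is already in the original examining event.
(e) Entailed — under negation, adding a further restriction is entailed: if no such drawing event occurred, none occurred for a neighbor either.
(f) Not entailed — the passage has Zoya examining the jar, not Kai.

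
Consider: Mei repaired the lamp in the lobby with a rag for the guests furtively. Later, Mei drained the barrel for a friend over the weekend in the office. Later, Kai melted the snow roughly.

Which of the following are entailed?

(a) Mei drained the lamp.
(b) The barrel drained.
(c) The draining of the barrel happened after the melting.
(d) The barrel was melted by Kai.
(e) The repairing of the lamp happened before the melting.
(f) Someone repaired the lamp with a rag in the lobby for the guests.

(a) Not entailed — Mei drained the barrel, not the lamp; the lamp belongs to the repairing event.
(b) Entailed — 'Mei drained the barrel' is causative; it entails the inchoative 'the barrel drained'.
(c) Not entailed — the narrative places the draining before the melting, not after.
(d) Not entailed — Kai melted the snow, not the barrel; the barrel belongs to the draining event.
(e) Entailed — the narrative places the repairing before the melting.
(f) Entailed — dropping 'furtively' and generalizing the agent leaves a sub-description the original still satisfies.

(b), (e), (f)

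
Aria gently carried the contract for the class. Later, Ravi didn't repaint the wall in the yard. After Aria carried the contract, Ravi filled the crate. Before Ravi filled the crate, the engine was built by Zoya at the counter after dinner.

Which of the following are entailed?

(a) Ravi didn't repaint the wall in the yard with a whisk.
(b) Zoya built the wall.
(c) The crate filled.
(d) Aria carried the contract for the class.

(a) Entailed — under negation, adding a further restriction is entailed: if no such repainting event occurred, none occurred with a whisk either.
(b) Not entailed — Zoya built the engine, not the wall; the wall belongs to the repainting event.
(c) Entailed — 'Ravi filled the crate' is causative; it entails the inchoative 'the crate filled'.
(d) Entailed — this follows by dropping conjuncts from the carrying event's description.

(a), (c), (d)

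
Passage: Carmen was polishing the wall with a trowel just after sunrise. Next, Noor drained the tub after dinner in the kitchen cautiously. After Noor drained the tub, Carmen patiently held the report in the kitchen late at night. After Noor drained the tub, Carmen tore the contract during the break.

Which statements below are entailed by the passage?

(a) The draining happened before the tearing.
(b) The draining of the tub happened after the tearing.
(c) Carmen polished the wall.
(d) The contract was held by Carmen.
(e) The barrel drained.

(a), (c)

(a) Entailed — the narrative places the draining before the tearing.
(b) Not entailed — the narrative places the draining before the tearing, not after.
(c) Entailed — 'polish' is an activity; 'was polishing' entails that some polishing happened, so 'polished' holds.
(d) Not entailed — Carmen held the report, not the contract; the contract belongs to the tearing event.
(e) Not entailed — the tub is what drained, not the barrel.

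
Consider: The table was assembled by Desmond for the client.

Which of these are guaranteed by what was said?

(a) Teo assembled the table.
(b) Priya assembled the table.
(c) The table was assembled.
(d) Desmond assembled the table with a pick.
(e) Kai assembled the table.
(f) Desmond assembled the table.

(a) Not entailed — the passage has Desmond assembling the table, not Teo.
(b) Not entailed — the passage has Desmond assembling the table, not Priya.
(c) Entailed — the original entails any weakening of itself; this just drops 'for the client' and generalizes the agent.
(d) Not entailed — 'with a pick' adds information not in the original event.
(e) Not entailed — the passage has Desmond assembling the table, not Kai.
(f) Entailed — dropping 'for the client' leaves a sub-description the original still satisfies.

(c), (f)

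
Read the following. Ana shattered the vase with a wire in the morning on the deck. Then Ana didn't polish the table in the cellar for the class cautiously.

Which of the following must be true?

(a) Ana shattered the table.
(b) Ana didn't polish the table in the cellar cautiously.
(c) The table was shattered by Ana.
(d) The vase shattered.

(a) Not entailed — Ana shattered the vase, not the table; the table belongs to the polishing event.
(b) Not entailed — dropping 'for the class' under negation is not valid — the original leaves open that Ana polished the table some other way.
(c) Not entailed — Ana shattered the vase, not the table; the table belongs to the polishing event.
(d) Entailed — 'Ana shattered the vase' is causative; it entails the inchoative 'the vase shattered'.

(d)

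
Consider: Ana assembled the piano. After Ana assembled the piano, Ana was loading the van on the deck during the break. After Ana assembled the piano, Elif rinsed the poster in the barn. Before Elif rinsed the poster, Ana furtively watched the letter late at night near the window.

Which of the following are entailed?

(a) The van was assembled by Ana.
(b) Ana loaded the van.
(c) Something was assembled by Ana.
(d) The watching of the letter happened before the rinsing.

(c), (d)

(a) Not entailed — Ana assembled the piano, not the van; the van belongs to the loading event.
(b) Not entailed — 'was loading' is progressive on an accomplishment; it does not entail the completed 'loaded'.
(c) Entailed — the original entails any weakening of itself; this just generalizes the patient.
(d) Entailed — the narrative places the watching before the rinsing.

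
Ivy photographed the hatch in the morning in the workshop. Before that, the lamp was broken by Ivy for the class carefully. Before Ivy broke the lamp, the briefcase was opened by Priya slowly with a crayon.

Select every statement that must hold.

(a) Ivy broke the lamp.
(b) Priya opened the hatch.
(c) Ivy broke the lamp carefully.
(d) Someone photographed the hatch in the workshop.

(a), (c), (d)

(a) Entailed — the original entails any weakening of itself; this just drops 'carefully', 'for the class'.
(b) Not entailed — Priya opened the briefcase, not the hatch; the hatch belongs to the photographing event.
(c) Entailed — the original entails any weakening of itself; this just drops 'for the class'.
(d) Entailed — the original entails any weakening of itself; this just drops 'in the morning' and generalizes the agent.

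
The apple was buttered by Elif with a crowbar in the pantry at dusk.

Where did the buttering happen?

in the pantry

'in the pantry' marks the location of the buttering event.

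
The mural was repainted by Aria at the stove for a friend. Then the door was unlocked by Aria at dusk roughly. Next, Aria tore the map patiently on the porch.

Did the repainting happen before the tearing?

yes

The narrative orders the repainting before the tearing.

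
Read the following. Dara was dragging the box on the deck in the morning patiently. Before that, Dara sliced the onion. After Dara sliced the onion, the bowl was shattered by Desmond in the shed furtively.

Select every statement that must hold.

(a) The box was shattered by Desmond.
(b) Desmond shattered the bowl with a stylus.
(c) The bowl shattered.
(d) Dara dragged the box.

(c), (d)

(a) Not entailed — Desmond shattered the bowl, not the box; the box belongs to the dragging event.
(b) Not entailed — 'with a stylus' adds information not in the original event.
(c) Entailed — 'Desmond shattered the bowl' is causative; it entails the inchoative 'the bowl shattered'.
(d) Entailed — 'drag' is an activity; 'was dragging' entails that some dragging happened, so 'dragged' holds.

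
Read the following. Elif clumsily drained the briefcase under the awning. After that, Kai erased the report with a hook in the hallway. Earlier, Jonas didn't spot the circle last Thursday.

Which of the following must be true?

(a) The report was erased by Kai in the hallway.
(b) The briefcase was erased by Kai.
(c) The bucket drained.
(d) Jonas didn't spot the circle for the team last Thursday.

(a) Entailed — the original entails any weakening of itself; this just drops 'with a hook'.
(b) Not entailed — Kai erased the report, not the briefcase; the briefcase belongs to the draining event.
(c) Not entailed — the briefcase is what drained, not the bucket.
(d) Entailed — under negation, adding a further restriction is entailed: if no such spotting event occurred, none occurred for the team either.

(a), (d)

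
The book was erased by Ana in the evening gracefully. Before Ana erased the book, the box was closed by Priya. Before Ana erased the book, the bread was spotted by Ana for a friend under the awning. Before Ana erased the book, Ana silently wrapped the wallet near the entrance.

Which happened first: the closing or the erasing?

the closing

The connectives place the closing before the erasing.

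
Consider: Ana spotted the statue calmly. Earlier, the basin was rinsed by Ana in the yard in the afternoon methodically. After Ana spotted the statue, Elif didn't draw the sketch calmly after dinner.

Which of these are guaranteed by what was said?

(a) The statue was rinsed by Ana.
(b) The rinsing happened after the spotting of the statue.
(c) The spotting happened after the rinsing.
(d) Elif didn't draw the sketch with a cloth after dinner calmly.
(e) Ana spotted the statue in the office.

(a) Not entailed — Ana rinsed the basin, not the statue; the statue belongs to the spotting event.
(b) Not entailed — the narrative places the rinsing before the spotting, not after.
(c) Entailed — the narrative places the rinsing before the spotting.
(d) Entailed — under negation, adding a further restriction is entailed: if no such drawing event occurred, none occurred with a cloth either.
(e) Not entailed — 'in the office' adds information not in the original event.

(c), (d)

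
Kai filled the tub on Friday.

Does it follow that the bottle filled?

no

Nothing is said about any bottle; only the tub is affected.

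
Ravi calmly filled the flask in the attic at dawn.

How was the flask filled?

calmly

'calmly' marks the manner of the filling event.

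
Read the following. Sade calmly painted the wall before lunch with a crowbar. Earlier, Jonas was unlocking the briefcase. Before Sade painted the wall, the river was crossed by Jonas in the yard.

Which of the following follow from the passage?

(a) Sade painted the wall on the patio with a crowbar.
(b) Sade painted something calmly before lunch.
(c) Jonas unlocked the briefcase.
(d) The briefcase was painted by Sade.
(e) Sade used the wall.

(b)

(a) Not entailed — 'on the patio' adds information not in the original event.
(b) Entailed — the original entails any weakening of itself; this just drops 'with a crowbar' and generalizes the patient.
(c) Not entailed — 'was unlocking' is progressive on an accomplishment; it does not entail the completed 'unlocked'.
(d) Not entailed — Sade painted the wall, not the briefcase; the briefcase belongs to the unlocking event.
(e) Not entailed — the wall is the patient, not an instrument — Sade used a crowbar.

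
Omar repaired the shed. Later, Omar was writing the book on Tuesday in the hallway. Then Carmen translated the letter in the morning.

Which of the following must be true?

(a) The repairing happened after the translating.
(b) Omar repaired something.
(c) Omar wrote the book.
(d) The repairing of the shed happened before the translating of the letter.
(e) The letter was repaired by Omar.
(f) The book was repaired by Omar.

(b), (d)

(a) Not entailed — the narrative places the repairing before the translating, not after.
(b) Entailed — every conjunct here is already in the original repairing event.
(c) Not entailed — 'was writing' is progressive on an accomplishment; it does not entail the completed 'wrote'.
(d) Entailed — the narrative places the repairing before the translating.
(e) Not entailed — Omar repaired the shed, not the letter; the letter belongs to the translating event.
(f) Not entailed — Omar repaired the shed, not the book; the book belongs to the writing event.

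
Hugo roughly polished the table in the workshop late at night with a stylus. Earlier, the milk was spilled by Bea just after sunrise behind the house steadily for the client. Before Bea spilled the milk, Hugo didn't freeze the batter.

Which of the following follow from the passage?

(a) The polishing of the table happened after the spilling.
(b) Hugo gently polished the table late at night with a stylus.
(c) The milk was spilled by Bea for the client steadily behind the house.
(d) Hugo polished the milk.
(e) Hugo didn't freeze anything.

(a) Entailed — the narrative places the spilling before the polishing.
(b) Not entailed — 'gently' adds a manner not in (and inconsistent with) the original.
(c) Entailed — every conjunct here is already in the original spilling event.
(d) Not entailed — Hugo polished the table, not the milk; the milk belongs to the spilling event.
(e) Not entailed — the original only denies this specific event; Hugo may have frozen something else.

(a), (c)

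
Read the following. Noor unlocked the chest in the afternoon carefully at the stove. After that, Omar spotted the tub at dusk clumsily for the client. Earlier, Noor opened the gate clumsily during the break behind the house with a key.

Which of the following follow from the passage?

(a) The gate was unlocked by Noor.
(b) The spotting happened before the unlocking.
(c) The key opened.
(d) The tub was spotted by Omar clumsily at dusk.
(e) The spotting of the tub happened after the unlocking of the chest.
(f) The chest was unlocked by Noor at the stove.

(d), (e), (f)

(a) Not entailed — Noor unlocked the chest, not the gate; the gate belongs to the opening event.
(b) Not entailed — the narrative places the unlocking before the spotting, not after.
(c) Not entailed — the gate is what opened, not the key.
(d) Entailed — this follows by dropping conjuncts from the spotting event's description.
(e) Entailed — the narrative places the unlocking before the spotting.
(f) Entailed — every conjunct here is already in the original unlocking event.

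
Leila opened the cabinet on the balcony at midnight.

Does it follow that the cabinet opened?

yes

'Leila opened the cabinet' is the causative; it entails the inchoative 'the cabinet opened'.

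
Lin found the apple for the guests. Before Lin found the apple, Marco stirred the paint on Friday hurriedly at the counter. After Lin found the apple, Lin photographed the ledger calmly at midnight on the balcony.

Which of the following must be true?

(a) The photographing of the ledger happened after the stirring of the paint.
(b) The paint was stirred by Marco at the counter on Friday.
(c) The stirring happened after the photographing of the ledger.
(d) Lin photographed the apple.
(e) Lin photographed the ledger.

(a), (b), (e)

(a) Entailed — the narrative places the stirring before the photographing.
(b) Entailed — dropping 'hurriedly' leaves a sub-description the original still satisfies.
(c) Not entailed — the narrative places the stirring before the photographing, not after.
(d) Not entailed — Lin photographed the ledger, not the apple; the apple belongs to the finding event.
(e) Entailed — this follows by dropping conjuncts from the photographing event's description.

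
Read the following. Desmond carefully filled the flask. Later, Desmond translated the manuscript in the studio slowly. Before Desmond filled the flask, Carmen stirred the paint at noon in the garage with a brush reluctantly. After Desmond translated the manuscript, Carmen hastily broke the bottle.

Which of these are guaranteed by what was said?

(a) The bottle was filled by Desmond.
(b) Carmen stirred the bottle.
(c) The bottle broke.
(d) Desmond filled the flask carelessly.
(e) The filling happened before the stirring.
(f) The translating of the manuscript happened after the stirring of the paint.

(a) Not entailed — Desmond filled the flask, not the bottle; the bottle belongs to the breaking event.
(b) Not entailed — Carmen stirred the paint, not the bottle; the bottle belongs to the breaking event.
(c) Entailed — 'Carmen broke the bottle' is causative; it entails the inchoative 'the bottle broke'.
(d) Not entailed — 'carelessly' adds a manner not in (and inconsistent with) the original.
(e) Not entailed — the narrative places the stirring before the filling, not after.
(f) Entailed — the narrative places the stirring before the translating.

(c), (f)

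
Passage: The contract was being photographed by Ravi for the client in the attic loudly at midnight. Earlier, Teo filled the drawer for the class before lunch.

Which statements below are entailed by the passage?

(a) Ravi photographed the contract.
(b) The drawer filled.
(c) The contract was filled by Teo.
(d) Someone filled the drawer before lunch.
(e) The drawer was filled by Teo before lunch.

(a) Not entailed — 'was photographing' is progressive on an accomplishment; it does not entail the completed 'photographed'.
(b) Entailed — 'Teo filled the drawer' is causative; it entails the inchoative 'the drawer filled'.
(c) Not entailed — Teo filled the drawer, not the contract; the contract belongs to the photographing event.
(d) Entailed — dropping 'for the class' and generalizing the agent leaves a sub-description the original still satisfies.
(e) Entailed — this follows by dropping conjuncts from the filling event's description.

(b), (d), (e)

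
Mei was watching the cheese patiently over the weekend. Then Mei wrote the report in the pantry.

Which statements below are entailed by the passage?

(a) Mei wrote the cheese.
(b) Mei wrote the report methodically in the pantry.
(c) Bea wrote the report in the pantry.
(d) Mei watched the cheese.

(a) Not entailed — Mei wrote the report, not the cheese; the cheese belongs to the watching event.
(b) Not entailed — 'methodically' adds information not in the original event.
(c) Not entailed — the passage has Mei writing the report, not Bea.
(d) Entailed — 'watch' is an activity; 'was watching' entails that some watching happened, so 'watched' holds.

(d)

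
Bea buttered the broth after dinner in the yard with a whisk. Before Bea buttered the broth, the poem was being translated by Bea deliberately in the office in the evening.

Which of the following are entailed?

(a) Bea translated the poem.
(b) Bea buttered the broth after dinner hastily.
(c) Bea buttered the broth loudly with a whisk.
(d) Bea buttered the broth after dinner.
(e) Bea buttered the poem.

(a) Not entailed — 'was translating' is progressive on an accomplishment; it does not entail the completed 'translated'.
(b) Not entailed — 'hastily' adds information not in the original event.
(c) Not entailed — 'loudly' adds information not in the original event.
(d) Entailed — the original entails any weakening of itself; this just drops 'in the yard', 'with a whisk'.
(e) Not entailed — Bea buttered the broth, not the poem; the poem belongs to the translating event.

(d)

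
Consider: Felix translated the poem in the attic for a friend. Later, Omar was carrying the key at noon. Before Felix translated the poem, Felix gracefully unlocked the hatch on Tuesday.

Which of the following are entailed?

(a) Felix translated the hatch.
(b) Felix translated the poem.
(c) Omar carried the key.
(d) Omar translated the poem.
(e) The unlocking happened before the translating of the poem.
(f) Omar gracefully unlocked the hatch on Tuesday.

(b), (c), (e)

(a) Not entailed — Felix translated the poem, not the hatch; the hatch belongs to the unlocking event.
(b) Entailed — every conjunct here is already in the original translating event.
(c) Entailed — 'carry' is an activity; 'was carrying' entails that some carrying happened, so 'carried' holds.
(d) Not entailed — the passage has Felix translating the poem, not Omar.
(e) Entailed — the narrative places the unlocking before the translating.
(f) Not entailed — the passage has Felix unlocking the hatch, not Omar.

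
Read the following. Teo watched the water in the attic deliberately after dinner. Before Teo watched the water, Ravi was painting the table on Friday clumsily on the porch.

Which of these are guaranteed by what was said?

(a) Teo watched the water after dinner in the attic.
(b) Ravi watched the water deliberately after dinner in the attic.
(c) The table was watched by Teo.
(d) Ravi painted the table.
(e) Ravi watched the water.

(a)

(a) Entailed — dropping 'deliberately' leaves a sub-description the original still satisfies.
(b) Not entailed — the passage has Teo watching the water, not Ravi.
(c) Not entailed — Teo watched the water, not the table; the table belongs to the painting event.
(d) Not entailed — 'was painting' is progressive on an accomplishment; it does not entail the completed 'painted'.
(e) Not entailed — the passage has Teo watching the water, not Ravi.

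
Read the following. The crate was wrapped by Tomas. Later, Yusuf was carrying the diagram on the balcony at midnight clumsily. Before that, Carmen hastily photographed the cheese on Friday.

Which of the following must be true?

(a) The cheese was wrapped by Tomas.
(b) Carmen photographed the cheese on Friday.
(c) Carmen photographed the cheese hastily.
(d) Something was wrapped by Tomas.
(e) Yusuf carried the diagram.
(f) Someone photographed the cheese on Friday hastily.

(b), (c), (d), (e), (f)

(a) Not entailed — Tomas wrapped the crate, not the cheese; the cheese belongs to the photographing event.
(b) Entailed — every conjunct here is already in the original photographing event.
(c) Entailed — the original entails any weakening of itself; this just drops 'on Friday'.
(d) Entailed — the original entails any weakening of itself; this just generalizes the patient.
(e) Entailed — 'carry' is an activity; 'was carrying' entails that some carrying happened, so 'carried' holds.
(f) Entailed — this follows by dropping conjuncts from the photographing event's description.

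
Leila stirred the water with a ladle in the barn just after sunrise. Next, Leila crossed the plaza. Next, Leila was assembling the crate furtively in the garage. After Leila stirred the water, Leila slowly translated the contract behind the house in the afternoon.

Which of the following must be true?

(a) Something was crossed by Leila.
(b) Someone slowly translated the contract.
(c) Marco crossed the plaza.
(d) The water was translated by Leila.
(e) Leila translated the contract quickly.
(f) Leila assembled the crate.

(a), (b)

(a) Entailed — the original entails any weakening of itself; this just generalizes the patient.
(b) Entailed — the original entails any weakening of itself; this just drops 'in the afternoon', 'behind the house' and generalizes the agent.
(c) Not entailed — the passage has Leila crossing the plaza, not Marco.
(d) Not entailed — Leila translated the contract, not the water; the water belongs to the stirring event.
(e) Not entailed — 'quickly' adds a manner not in (and inconsistent with) the original.
(f) Not entailed — 'was assembling' is progressive on an accomplishment; it does not entail the completed 'assembled'.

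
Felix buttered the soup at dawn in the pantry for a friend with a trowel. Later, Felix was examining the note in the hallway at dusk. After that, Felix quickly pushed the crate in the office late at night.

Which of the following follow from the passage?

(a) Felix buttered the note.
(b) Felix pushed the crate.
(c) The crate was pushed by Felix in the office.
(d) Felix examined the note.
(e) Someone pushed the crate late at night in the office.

(b), (c), (d), (e)

(a) Not entailed — Felix buttered the soup, not the note; the note belongs to the examining event.
(b) Entailed — this follows by dropping conjuncts from the pushing event's description.
(c) Entailed — every conjunct here is already in the original pushing event.
(d) Entailed — 'examine' is an activity; 'was examining' entails that some examining happened, so 'examined' holds.
(e) Entailed — dropping 'quickly' and generalizing the agent leaves a sub-description the original still satisfies.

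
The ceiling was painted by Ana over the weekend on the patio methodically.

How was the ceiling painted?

methodically

'methodically' marks the manner of the painting event.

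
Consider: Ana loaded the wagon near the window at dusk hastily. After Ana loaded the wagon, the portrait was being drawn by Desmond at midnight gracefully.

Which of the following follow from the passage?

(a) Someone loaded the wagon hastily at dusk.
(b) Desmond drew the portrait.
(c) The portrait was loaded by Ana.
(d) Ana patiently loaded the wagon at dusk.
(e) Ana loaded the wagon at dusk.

(a), (e)

(a) Entailed — dropping 'near the window' and generalizing the agent leaves a sub-description the original still satisfies.
(b) Not entailed — 'was drawing' is progressive on an accomplishment; it does not entail the completed 'drew'.
(c) Not entailed — Ana loaded the wagon, not the portrait; the portrait belongs to the drawing event.
(d) Not entailed — 'patiently' adds a manner not in (and inconsistent with) the original.
(e) Entailed — every conjunct here is already in the original loading event.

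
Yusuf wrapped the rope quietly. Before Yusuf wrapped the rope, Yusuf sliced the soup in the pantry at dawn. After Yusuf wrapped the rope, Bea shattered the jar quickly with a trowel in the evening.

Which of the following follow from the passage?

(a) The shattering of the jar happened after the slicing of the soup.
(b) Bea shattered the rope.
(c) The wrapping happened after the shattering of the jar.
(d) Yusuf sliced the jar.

(a) Entailed — the narrative places the slicing before the shattering.
(b) Not entailed — Bea shattered the jar, not the rope; the rope belongs to the wrapping event.
(c) Not entailed — the narrative places the wrapping before the shattering, not after.
(d) Not entailed — Yusuf sliced the soup, not the jar; the jar belongs to the shattering event.

(a)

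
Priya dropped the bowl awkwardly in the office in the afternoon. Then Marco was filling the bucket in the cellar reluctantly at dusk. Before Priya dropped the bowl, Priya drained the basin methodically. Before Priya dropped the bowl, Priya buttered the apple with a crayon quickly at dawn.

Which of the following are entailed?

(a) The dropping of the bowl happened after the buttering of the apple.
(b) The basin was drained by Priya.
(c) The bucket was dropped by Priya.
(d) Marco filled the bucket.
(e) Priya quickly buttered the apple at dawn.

(a) Entailed — the narrative places the buttering before the dropping.
(b) Entailed — every conjunct here is already in the original draining event.
(c) Not entailed — Priya dropped the bowl, not the bucket; the bucket belongs to the filling event.
(d) Not entailed — 'was filling' is progressive on an accomplishment; it does not entail the completed 'filled'.
(e) Entailed — dropping 'with a crayon' leaves a sub-description the original still satisfies.

(a), (b), (e)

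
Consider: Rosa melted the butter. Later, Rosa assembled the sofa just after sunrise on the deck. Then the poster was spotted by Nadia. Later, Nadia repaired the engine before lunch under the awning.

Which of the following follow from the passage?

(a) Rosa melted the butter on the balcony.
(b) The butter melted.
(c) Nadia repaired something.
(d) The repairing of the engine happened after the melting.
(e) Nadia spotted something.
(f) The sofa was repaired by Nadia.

(b), (c), (d), (e)

(a) Not entailed — 'on the balcony' adds information not in the original event.
(b) Entailed — 'Rosa melted the butter' is causative; it entails the inchoative 'the butter melted'.
(c) Entailed — this follows by dropping conjuncts from the repairing event's description.
(d) Entailed — the narrative places the melting before the repairing.
(e) Entailed — generalizing the patient leaves a sub-description the original still satisfies.
(f) Not entailed — Nadia repaired the engine, not the sofa; the sofa belongs to the assembling event.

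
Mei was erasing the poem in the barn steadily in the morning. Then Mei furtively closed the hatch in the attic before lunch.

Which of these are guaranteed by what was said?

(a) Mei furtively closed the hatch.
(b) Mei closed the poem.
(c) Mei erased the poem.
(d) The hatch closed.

(a), (d)

(a) Entailed — every conjunct here is already in the original closing event.
(b) Not entailed — Mei closed the hatch, not the poem; the poem belongs to the erasing event.
(c) Not entailed — 'was erasing' is progressive on an accomplishment; it does not entail the completed 'erased'.
(d) Entailed — 'Mei closed the hatch' is causative; it entails the inchoative 'the hatch closed'.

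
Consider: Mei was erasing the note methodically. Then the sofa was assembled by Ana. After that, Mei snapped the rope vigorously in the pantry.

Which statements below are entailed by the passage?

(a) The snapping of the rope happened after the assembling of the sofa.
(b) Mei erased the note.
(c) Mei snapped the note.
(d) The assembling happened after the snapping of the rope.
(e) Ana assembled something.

(a) Entailed — the narrative places the assembling before the snapping.
(b) Not entailed — 'was erasing' is progressive on an accomplishment; it does not entail the completed 'erased'.
(c) Not entailed — Mei snapped the rope, not the note; the note belongs to the erasing event.
(d) Not entailed — the narrative places the assembling before the snapping, not after.
(e) Entailed — the original entails any weakening of itself; this just generalizes the patient.

(a), (e)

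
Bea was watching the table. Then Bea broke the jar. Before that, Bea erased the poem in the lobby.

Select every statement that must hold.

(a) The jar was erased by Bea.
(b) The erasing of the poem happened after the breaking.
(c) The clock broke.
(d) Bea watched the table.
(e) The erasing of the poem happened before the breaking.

(a) Not entailed — Bea erased the poem, not the jar; the jar belongs to the breaking event.
(b) Not entailed — the narrative places the erasing before the breaking, not after.
(c) Not entailed — the jar is what broke, not the clock.
(d) Entailed — 'watch' is an activity; 'was watching' entails that some watching happened, so 'watched' holds.
(e) Entailed — the narrative places the erasing before the breaking.

(d), (e)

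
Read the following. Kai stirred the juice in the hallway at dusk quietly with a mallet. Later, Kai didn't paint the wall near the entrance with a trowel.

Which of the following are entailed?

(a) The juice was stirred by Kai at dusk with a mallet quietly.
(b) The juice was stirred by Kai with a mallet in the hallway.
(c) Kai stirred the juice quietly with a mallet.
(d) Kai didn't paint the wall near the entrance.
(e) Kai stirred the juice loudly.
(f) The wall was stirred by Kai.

(a), (b), (c)

(a) Entailed — dropping 'in the hallway' leaves a sub-description the original still satisfies.
(b) Entailed — every conjunct here is already in the original stirring event.
(c) Entailed — dropping 'at dusk', 'in the hallway' leaves a sub-description the original still satisfies.
(d) Not entailed — dropping 'with a trowel' under negation is not valid — the original leaves open that Kai painted the wall some other way.
(e) Not entailed — 'loudly' adds a manner not in (and inconsistent with) the original.
(f) Not entailed — Kai stirred the juice, not the wall; the wall belongs to the painting event.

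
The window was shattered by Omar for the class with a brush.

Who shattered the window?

'Omar' marks the agent of the shattering event.

Omar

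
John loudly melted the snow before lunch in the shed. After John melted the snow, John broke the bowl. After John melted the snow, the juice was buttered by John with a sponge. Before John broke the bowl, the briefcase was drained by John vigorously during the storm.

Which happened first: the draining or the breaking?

the draining

The connectives place the draining before the breaking.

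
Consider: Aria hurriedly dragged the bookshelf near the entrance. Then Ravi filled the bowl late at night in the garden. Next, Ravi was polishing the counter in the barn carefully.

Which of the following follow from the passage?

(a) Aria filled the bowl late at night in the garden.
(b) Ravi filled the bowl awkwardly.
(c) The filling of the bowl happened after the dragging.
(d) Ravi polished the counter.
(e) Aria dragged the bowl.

(c), (d)

(a) Not entailed — the passage has Ravi filling the bowl, not Aria.
(b) Not entailed — 'awkwardly' adds information not in the original event.
(c) Entailed — the narrative places the dragging before the filling.
(d) Entailed — 'polish' is an activity; 'was polishing' entails that some polishing happened, so 'polished' holds.
(e) Not entailed — Aria dragged the bookshelf, not the bowl; the bowl belongs to the filling event.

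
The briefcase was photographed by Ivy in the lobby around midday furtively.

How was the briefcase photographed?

furtively

'furtively' marks the manner of the photographing event.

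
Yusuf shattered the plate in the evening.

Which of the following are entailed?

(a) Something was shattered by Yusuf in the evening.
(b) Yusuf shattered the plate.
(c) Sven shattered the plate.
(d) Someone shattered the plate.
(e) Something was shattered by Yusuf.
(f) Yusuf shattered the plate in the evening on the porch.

(a), (b), (d), (e)

(a) Entailed — every conjunct here is already in the original shattering event.
(b) Entailed — dropping 'in the evening' leaves a sub-description the original still satisfies.
(c) Not entailed — the passage has Yusuf shattering the plate, not Sven.
(d) Entailed — dropping 'in the evening' and generalizing the agent leaves a sub-description the original still satisfies.
(e) Entailed — dropping 'in the evening' and generalizing the patient leaves a sub-description the original still satisfies.
(f) Not entailed — 'on the porch' adds information not in the original event.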